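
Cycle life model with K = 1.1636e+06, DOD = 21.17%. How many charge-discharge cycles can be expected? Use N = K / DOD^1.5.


Step 1: DOD^1.5 = 21.17^1.5 = 97.405
Step 2: N = 1.1636e+06 / 97.405 = 11950 cycles

11950 cycles


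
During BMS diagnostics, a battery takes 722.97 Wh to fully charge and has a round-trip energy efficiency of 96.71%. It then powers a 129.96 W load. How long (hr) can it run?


Step 1: E_discharge = eta/100 * E_charge = 96.71/100 * 722.97 = 699.18 Wh
Step 2: t = E_discharge / P = 699.18 / 129.96 = 5.380 hr

5.380 hr


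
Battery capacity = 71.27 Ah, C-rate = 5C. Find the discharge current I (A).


At 5C: I = 5 * 71.27 Ah = 356.35 A

356.35 A


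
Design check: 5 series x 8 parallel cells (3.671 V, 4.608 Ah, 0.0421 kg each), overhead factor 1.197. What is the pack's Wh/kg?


Step 1: V_pack = 5 * 3.671 = 18.355 V
Step 2: C_pack = 8 * 4.608 = 36.864 Ah
Step 3: E_pack = V_pack * C_pack = 18.355 * 36.864 = 676.64 Wh
Step 4: m_pack = 5 * 8 * 0.0421 * 1.197 = 2.0157 kg
Step 5: ED = E_pack / m_pack = 676.64 / 2.0157 = 335.7 Wh/kg

335.7 Wh/kg


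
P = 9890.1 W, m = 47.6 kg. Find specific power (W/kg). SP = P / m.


SP = P / m = 9890.1 / 47.6 = 207.8 W/kg

207.8 W/kg


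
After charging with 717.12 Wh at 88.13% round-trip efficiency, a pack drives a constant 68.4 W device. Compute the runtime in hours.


Step 1: E_discharge = eta/100 * E_charge = 88.13/100 * 717.12 = 632 Wh
Step 2: t = E_discharge / P = 632 / 68.4 = 9.240 hr

9.240 hr


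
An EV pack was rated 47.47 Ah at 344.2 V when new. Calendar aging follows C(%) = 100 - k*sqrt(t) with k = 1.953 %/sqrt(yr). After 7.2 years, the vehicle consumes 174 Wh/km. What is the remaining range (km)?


Step 1: capacity retention = 100 - 1.953 * sqrt(7.2) = 100 - 1.953 * 2.6833 = 94.76%
Step 2: C_now = 47.47 * 94.76/100 = 44.983 Ah
Step 3: E_pack = V * C_now = 344.2 * 44.983 = 15483 Wh
Step 4: range = E_pack / consumption = 15483 / 174 = 88.98 km

88.98 km


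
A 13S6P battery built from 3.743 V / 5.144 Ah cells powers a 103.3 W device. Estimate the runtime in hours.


Step 1: E_pack = Ns * V_cell * Np * C_cell = 13 * 3.743 * 6 * 5.144 = 1501.8 Wh
Step 2: t = E_pack / P = 1501.8 / 103.3 = 14.54 hr

14.54 hr


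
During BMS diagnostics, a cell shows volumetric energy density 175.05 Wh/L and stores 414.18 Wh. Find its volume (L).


V = E / ED = 414.18 / 175.05 = 2.366 L

2.366 L


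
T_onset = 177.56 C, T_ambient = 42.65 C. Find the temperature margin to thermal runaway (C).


Safety margin = 177.56 C - 42.65 C = 134.91 C

134.91 C


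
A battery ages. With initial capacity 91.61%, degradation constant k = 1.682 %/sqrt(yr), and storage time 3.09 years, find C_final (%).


sqrt(t) = sqrt(3.09) = 1.7578
C_final = 91.61 - 1.682 * 1.7578 = 88.65%

88.65%


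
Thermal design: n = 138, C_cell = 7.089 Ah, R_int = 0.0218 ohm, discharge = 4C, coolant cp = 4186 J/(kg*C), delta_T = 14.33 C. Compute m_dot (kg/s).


Step 1: I = 4 * 7.089 = 28.356 A
Step 2: Q_cell = I^2 * R = 28.356^2 * 0.0218 = 17.529 W
Step 3: Q_total = 138 * 17.529 = 2419 W
Step 4: m_dot = Q_total / (cp * dT) = 2419 / (4186 * 14.33) = 0.04033 kg/s

0.04033 kg/s


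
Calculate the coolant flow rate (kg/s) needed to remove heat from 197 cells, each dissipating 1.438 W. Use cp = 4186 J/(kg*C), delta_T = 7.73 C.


Step 1: Total heat Q = 197 * 1.438 W = 283.29 W
Step 2: denom = cp * dT = 4186 * 7.73 = 32358
Step 3: m_dot = 283.29 / 32358 = 0.008755 kg/s

0.008755 kg/s


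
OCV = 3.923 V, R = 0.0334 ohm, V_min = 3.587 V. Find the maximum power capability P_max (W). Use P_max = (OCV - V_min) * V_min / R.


dV = OCV - V_min = 0.336 V (so I_max = dV / R)
P_max = dV * V_min / R = 0.336 * 3.587 / 0.0334 = 36.08 W

36.08 W


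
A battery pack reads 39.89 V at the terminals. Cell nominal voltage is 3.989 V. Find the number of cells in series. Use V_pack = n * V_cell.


Rearranging: n = V_pack / V_cell = 39.89 / 3.989 = 10 cells

10


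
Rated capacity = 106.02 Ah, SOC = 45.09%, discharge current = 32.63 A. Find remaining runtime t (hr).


Step 1: remaining = SOC/100 * C_total = 45.09/100 * 106.02 = 47.804 Ah
Step 2: t = remaining / I = 47.804 / 32.63 = 1.465 hr

1.465 hr


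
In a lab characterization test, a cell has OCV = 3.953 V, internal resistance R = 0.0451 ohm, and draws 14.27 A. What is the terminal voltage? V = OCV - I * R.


IR drop = 14.27 * 0.0451 = 0.64358 V
V = 3.953 - 0.64358 = 3.309 V

3.309 V


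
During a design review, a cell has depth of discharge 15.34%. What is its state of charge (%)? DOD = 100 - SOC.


SOC = 100 - DOD = 100 - 15.34 = 84.66%

84.66%


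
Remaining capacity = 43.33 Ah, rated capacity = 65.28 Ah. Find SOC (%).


SOC% = 43.33 / 65.28 * 100 = 66.38%

66.38%


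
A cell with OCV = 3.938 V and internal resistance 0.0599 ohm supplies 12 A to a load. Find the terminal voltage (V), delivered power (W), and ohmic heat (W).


Step 1: V_terminal = OCV - I*R = 3.938 - 12 * 0.0599 = 3.2192 V
Step 2: P_out = V_terminal * I = 3.2192 * 12 = 38.63 W
Step 3: Q = I^2 * R = 12^2 * 0.0599 = 8.626 W

V=3.2192 V, P=38.63 W, Q=8.626 W


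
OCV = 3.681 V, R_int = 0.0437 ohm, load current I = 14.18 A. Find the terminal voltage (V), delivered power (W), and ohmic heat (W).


Step 1: V_terminal = OCV - I*R = 3.681 - 14.18 * 0.0437 = 3.0613 V
Step 2: P_out = V_terminal * I = 3.0613 * 14.18 = 43.41 W
Step 3: Q = I^2 * R = 14.18^2 * 0.0437 = 8.787 W

V=3.0613 V, P=43.41 W, Q=8.787 W


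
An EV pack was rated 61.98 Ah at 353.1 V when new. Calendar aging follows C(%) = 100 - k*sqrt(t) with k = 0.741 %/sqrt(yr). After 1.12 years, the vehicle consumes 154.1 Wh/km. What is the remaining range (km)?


Step 1: capacity retention = 100 - 0.741 * sqrt(1.12) = 100 - 0.741 * 1.0583 = 99.216%
Step 2: C_now = 61.98 * 99.216/100 = 61.494 Ah
Step 3: E_pack = V * C_now = 353.1 * 61.494 = 21714 Wh
Step 4: range = E_pack / consumption = 21714 / 154.1 = 140.9 km

140.9 km


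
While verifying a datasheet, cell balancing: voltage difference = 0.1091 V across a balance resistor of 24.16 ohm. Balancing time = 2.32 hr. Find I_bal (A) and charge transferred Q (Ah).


I_bal = dV / R = 0.1091 / 24.16 = 0.0045157 A
Q = I_bal * t = 0.0045157 * 2.32 = 0.01048 Ah

I=0.0045157 A, Q=0.01048 Ah


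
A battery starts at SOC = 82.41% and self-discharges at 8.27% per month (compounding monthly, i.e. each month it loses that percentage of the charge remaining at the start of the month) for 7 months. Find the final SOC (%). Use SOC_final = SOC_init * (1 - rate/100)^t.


Monthly retention factor = 1 - 8.27/100 = 0.9173
Over 7 months: factor^7 = 0.54649
SOC_final = 82.41 * 0.54649 = 45.04%

45.04%


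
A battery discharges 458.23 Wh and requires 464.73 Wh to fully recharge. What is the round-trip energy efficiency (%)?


eta_e = E_dis / E_chg * 100 = 458.23 / 464.73 * 100 = 98.60%

98.60%


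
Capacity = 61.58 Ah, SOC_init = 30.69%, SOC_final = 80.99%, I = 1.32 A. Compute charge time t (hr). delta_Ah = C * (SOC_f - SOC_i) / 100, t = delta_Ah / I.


Step 1: dSOC = 80.99% - 30.69% = 50.3%
Step 2: delta_Ah = 61.58 * 50.3 / 100 = 30.975 Ah
Step 3: t = 30.975 / 1.32 = 23.47 hr

23.47 hr


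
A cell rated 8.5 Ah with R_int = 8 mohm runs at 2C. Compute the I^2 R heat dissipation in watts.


Convert: R = 8 mohm = 0.008 ohm
Step 1: I = C_rate * capacity = 2 * 8.5 = 17 A
Step 2: Q = I^2 * R = 17^2 * 0.008 = 289 * 0.008 = 2.312 W

2.312 W


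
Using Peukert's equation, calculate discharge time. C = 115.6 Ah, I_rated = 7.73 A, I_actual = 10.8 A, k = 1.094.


t_rated = C / I_rated = 115.6 / 7.73 = 14.955 hr
(I_rated/I)^k = (0.71574)^1.094 = 0.69359
t = t_rated * (I_rated/I)^k = 14.955 * 0.69359 = 10.37 hr

10.37 hr


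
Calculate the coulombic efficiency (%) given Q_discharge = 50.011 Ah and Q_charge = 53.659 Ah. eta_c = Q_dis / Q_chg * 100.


Coulombic efficiency = 50.011/53.659 * 100% = 93.20%

93.20%


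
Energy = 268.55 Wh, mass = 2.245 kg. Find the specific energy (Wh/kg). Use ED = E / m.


ED = E / m = 268.55 / 2.245 = 119.6 Wh/kg

119.6 Wh/kg


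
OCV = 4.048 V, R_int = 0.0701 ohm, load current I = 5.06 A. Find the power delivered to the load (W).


Step 1: V_terminal = OCV - I*R = 4.048 - 5.06 * 0.0701 = 3.6933 V
Step 2: P_out = V_terminal * I = 3.6933 * 5.06 = 18.69 W

18.69 W


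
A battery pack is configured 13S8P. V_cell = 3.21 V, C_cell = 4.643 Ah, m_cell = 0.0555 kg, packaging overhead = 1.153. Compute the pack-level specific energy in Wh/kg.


Step 1: V_pack = 13 * 3.21 = 41.73 V
Step 2: C_pack = 8 * 4.643 = 37.144 Ah
Step 3: E_pack = V_pack * C_pack = 41.73 * 37.144 = 1550 Wh
Step 4: m_pack = 13 * 8 * 0.0555 * 1.153 = 6.6551 kg
Step 5: ED = E_pack / m_pack = 1550 / 6.6551 = 232.9 Wh/kg

232.9 Wh/kg


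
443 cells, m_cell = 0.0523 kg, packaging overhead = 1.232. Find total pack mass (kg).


Cell mass sum = 443 * 0.0523 = 23.169 kg
With overhead 1.232: m_pack = 23.169 * 1.232 = 28.54 kg

28.54 kg


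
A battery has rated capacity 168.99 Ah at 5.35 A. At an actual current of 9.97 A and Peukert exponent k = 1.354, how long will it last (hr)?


t_rated = C / I_rated = 168.99 / 5.35 = 31.587 hr
(I_rated/I)^k = (0.53661)^1.354 = 0.43048
t = t_rated * (I_rated/I)^k = 31.587 * 0.43048 = 13.60 hr

13.60 hr


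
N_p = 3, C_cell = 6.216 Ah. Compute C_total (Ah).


Parallel capacities add: 3 * 6.216 Ah = 18.648 Ah

18.648 Ah


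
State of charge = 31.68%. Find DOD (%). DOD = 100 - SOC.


DOD = 100 - SOC = 100 - 31.68 = 68.32%

68.32%


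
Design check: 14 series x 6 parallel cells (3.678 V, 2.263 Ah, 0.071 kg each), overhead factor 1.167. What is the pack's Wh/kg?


Step 1: V_pack = 14 * 3.678 = 51.492 V
Step 2: C_pack = 6 * 2.263 = 13.578 Ah
Step 3: E_pack = V_pack * C_pack = 51.492 * 13.578 = 699.16 Wh
Step 4: m_pack = 14 * 6 * 0.071 * 1.167 = 6.96 kg
Step 5: ED = E_pack / m_pack = 699.16 / 6.96 = 100.5 Wh/kg

100.5 Wh/kg


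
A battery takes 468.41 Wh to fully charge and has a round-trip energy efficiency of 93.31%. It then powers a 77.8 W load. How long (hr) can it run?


Step 1: E_discharge = eta/100 * E_charge = 93.31/100 * 468.41 = 437.07 Wh
Step 2: t = E_discharge / P = 437.07 / 77.8 = 5.618 hr

5.618 hr


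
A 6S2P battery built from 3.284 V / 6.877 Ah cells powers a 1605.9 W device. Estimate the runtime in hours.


Step 1: E_pack = Ns * V_cell * Np * C_cell = 6 * 3.284 * 2 * 6.877 = 271.01 Wh
Step 2: t = E_pack / P = 271.01 / 1605.9 = 0.1688 hr

0.1688 hr


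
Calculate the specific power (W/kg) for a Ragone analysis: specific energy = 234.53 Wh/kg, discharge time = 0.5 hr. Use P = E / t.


Specific power = 234.53 Wh/kg / 0.5 hr = 469.1 W/kg

469.1 W/kg


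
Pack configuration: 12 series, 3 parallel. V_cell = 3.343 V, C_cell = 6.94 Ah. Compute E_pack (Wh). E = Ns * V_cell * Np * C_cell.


V_pack = 12 * 3.343 = 40.116 V
C_pack = 3 * 6.94 = 20.82 Ah
E = V_pack * C_pack = 40.116 * 20.82 = 835.2 Wh

835.2 Wh


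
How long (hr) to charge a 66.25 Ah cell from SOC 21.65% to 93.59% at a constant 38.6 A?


delta_Ah = 66.25 * (93.59 - 21.65) / 100 = 47.66 Ah
t = delta_Ah / I = 47.66 / 38.6 = 1.235 hr

1.235 hr


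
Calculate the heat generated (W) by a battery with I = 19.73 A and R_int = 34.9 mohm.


Convert: R = 34.9 mohm = 0.0349 ohm
Q = I^2 * R = 19.73^2 * 0.0349 = 13.59 W

13.59 W


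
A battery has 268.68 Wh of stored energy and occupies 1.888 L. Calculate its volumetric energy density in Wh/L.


ED = E / V = 268.68 / 1.888 = 142.3 Wh/L

142.3 Wh/L


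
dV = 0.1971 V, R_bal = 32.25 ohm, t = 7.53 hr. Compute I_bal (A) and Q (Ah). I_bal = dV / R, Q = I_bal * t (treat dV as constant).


First, Ohm's law: I_bal = 0.1971 V / 32.25 ohm = 0.0061116 A
Then Q = I * t = 0.0061116 A * 7.53 hr = 0.04602 Ah

I=0.0061116 A, Q=0.04602 Ah


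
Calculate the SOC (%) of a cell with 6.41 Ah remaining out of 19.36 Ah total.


SOC% = 6.41 / 19.36 * 100 = 33.11%

33.11%


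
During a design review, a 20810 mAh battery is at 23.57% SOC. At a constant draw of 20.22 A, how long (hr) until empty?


Convert: C_total = 20810 mAh = 20.81 Ah
Step 1: remaining = SOC/100 * C_total = 23.57/100 * 20.81 = 4.9049 Ah
Step 2: t = remaining / I = 4.9049 / 20.22 = 0.2426 hr

0.2426 hr


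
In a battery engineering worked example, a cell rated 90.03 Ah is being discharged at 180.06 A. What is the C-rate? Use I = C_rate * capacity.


Rearranging: C_rate = 180.06 / 90.03 = 2C

2C


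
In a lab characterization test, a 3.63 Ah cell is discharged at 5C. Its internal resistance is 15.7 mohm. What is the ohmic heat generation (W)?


Convert: R = 15.7 mohm = 0.0157 ohm
Step 1: I = C_rate * capacity = 5 * 3.63 = 18.15 A
Step 2: Q = I^2 * R = 18.15^2 * 0.0157 = 329.42 * 0.0157 = 5.172 W

5.172 W


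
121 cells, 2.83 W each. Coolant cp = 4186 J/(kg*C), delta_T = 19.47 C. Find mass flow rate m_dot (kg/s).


Q_total = 121 * 2.83 = 342.43 W
m_dot = Q_total / (cp * dT) = 342.43 / (4186 * 19.47) = 0.004202 kg/s

0.004202 kg/s


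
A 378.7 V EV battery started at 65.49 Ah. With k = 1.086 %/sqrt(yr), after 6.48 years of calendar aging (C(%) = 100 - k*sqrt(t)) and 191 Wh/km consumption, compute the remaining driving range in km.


Step 1: capacity retention = 100 - 1.086 * sqrt(6.48) = 100 - 1.086 * 2.5456 = 97.235%
Step 2: C_now = 65.49 * 97.235/100 = 63.679 Ah
Step 3: E_pack = V * C_now = 378.7 * 63.679 = 24115 Wh
Step 4: range = E_pack / consumption = 24115 / 191 = 126.3 km

126.3 km


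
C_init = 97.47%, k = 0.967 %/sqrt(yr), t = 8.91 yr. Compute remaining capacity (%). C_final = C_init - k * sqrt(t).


Step 1: sqrt(8.91 yr) = 2.985
Step 2: drop = 0.967 * 2.985 = 2.8865
Step 3: C_final = 97.47 - 2.8865 = 94.58%

94.58%


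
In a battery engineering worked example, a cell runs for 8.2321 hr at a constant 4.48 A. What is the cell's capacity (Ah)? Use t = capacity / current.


C = I * t = 4.48 * 8.2321 = 36.88 Ah

36.88 Ah


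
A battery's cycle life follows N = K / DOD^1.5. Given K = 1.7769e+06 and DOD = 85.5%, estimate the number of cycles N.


DOD^1.5 = 790.59
N = K / DOD^1.5 = 1.7769e+06 / 790.59 = 2248

2248 cycles


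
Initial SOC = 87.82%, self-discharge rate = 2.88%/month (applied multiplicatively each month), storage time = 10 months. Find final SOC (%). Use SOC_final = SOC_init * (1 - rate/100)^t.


Monthly retention factor = 1 - 2.88/100 = 0.9712
Over 10 months: factor^10 = 0.7466
SOC_final = 87.82 * 0.7466 = 65.57%

65.57%


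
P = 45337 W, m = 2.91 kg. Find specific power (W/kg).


SP = P / m = 45337 / 2.91 = 15580 W/kg

15580 W/kg


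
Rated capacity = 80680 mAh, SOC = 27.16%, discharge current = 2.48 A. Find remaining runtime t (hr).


Convert: C_total = 80680 mAh = 80.68 Ah
Step 1: remaining = SOC/100 * C_total = 27.16/100 * 80.68 = 21.913 Ah
Step 2: t = remaining / I = 21.913 / 2.48 = 8.836 hr

8.836 hr


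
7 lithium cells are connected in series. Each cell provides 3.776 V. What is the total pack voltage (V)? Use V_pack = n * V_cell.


With 7 cells in series at 3.776 V each, V_pack = 26.432 V

26.432 V


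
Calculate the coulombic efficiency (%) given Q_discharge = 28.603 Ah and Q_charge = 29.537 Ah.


Coulombic efficiency = 28.603/29.537 * 100% = 96.84%

96.84%


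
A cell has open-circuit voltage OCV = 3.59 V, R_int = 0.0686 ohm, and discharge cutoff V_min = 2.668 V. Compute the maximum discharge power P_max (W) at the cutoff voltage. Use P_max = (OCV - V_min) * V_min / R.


P_max = (OCV - V_min) * V_min / R = (3.59 - 2.668) * 2.668 / 0.0686 = 0.922 * 2.668 / 0.0686 = 35.86 W

35.86 W


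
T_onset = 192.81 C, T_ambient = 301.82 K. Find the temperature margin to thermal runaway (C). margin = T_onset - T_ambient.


Convert: T_ambient = 301.82 K = 28.67 C
margin = 192.81 - 28.67 = 164.14 C

164.14 C


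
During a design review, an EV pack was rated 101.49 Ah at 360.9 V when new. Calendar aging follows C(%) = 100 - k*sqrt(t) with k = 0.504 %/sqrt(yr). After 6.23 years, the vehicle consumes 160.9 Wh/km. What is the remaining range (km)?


Step 1: capacity retention = 100 - 0.504 * sqrt(6.23) = 100 - 0.504 * 2.496 = 98.742%
Step 2: C_now = 101.49 * 98.742/100 = 100.21 Ah
Step 3: E_pack = V * C_now = 360.9 * 100.21 = 36166 Wh
Step 4: range = E_pack / consumption = 36166 / 160.9 = 224.8 km

224.8 km


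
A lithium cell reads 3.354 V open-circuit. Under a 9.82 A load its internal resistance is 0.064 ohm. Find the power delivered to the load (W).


Step 1: V_terminal = OCV - I*R = 3.354 - 9.82 * 0.064 = 2.7255 V
Step 2: P_out = V_terminal * I = 2.7255 * 9.82 = 26.76 W

26.76 W


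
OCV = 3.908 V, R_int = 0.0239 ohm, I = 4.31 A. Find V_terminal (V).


V = OCV - I*R = 3.908 - 4.31 * 0.0239 = 3.805 V

3.805 V


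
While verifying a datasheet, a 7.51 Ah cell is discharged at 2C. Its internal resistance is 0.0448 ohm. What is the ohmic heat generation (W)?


Step 1: I = C_rate * capacity = 2 * 7.51 = 15.02 A
Step 2: Q = I^2 * R = 15.02^2 * 0.0448 = 225.6 * 0.0448 = 10.11 W

10.11 W


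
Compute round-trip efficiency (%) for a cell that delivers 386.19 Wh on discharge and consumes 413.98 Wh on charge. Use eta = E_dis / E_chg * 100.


eta_e = E_dis / E_chg * 100 = 386.19 / 413.98 * 100 = 93.29%

93.29%


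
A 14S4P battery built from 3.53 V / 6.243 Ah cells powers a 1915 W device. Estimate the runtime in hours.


Step 1: E_pack = Ns * V_cell * Np * C_cell = 14 * 3.53 * 4 * 6.243 = 1234.1 Wh
Step 2: t = E_pack / P = 1234.1 / 1915 = 0.6444 hr

0.6444 hr


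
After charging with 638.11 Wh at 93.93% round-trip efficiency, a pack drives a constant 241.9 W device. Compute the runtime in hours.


Step 1: E_discharge = eta/100 * E_charge = 93.93/100 * 638.11 = 599.38 Wh
Step 2: t = E_discharge / P = 599.38 / 241.9 = 2.478 hr

2.478 hr


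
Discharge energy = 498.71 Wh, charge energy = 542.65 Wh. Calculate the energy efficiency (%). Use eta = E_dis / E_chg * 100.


eta_e = E_dis / E_chg * 100 = 498.71 / 542.65 * 100 = 91.90%

91.90%


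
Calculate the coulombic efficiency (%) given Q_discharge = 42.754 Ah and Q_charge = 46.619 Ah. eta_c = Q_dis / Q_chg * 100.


eta_c = Q_dis / Q_chg * 100 = 42.754 / 46.619 * 100 = 91.71%

91.71%


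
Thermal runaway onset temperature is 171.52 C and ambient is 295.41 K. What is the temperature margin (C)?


Convert: T_ambient = 295.41 K = 22.26 C
margin = 171.52 - 22.26 = 149.26 C

149.26 C


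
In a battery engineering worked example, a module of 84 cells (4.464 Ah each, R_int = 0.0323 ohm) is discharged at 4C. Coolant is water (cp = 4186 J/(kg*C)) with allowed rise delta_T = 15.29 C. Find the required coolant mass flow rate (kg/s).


Step 1: I = 4 * 4.464 = 17.856 A
Step 2: Q_cell = I^2 * R = 17.856^2 * 0.0323 = 10.298 W
Step 3: Q_total = 84 * 10.298 = 865.03 W
Step 4: m_dot = Q_total / (cp * dT) = 865.03 / (4186 * 15.29) = 0.01352 kg/s

0.01352 kg/s


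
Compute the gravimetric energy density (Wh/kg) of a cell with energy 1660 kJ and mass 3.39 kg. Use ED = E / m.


Convert: E = 1660 kJ = 461.11 Wh
ED = E / m = 461.11 / 3.39 = 136.0 Wh/kg

136.0 Wh/kg


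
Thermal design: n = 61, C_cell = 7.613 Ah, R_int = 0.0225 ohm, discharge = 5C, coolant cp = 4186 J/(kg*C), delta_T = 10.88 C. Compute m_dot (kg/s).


Step 1: I = 5 * 7.613 = 38.065 A
Step 2: Q_cell = I^2 * R = 38.065^2 * 0.0225 = 32.601 W
Step 3: Q_total = 61 * 32.601 = 1988.7 W
Step 4: m_dot = Q_total / (cp * dT) = 1988.7 / (4186 * 10.88) = 0.04367 kg/s

0.04367 kg/s


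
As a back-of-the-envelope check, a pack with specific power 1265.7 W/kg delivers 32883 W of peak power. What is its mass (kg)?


m = P / SP = 32883 / 1265.7 = 25.98 kg

25.98 kg


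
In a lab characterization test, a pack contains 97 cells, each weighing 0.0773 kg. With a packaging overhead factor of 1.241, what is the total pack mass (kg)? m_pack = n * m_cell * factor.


Cell mass sum = 97 * 0.0773 = 7.4981 kg
With overhead 1.241: m_pack = 7.4981 * 1.241 = 9.305 kg

9.305 kg


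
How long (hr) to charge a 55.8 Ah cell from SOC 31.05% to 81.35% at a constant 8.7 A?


delta_Ah = 55.8 * (81.35 - 31.05) / 100 = 28.067 Ah
t = delta_Ah / I = 28.067 / 8.7 = 3.226 hr

3.226 hr


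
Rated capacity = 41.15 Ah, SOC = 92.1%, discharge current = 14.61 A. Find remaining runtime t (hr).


Step 1: remaining = SOC/100 * C_total = 92.1/100 * 41.15 = 37.899 Ah
Step 2: t = remaining / I = 37.899 / 14.61 = 2.594 hr

2.594 hr


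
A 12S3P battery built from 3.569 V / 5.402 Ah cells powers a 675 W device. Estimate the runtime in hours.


Step 1: E_pack = Ns * V_cell * Np * C_cell = 12 * 3.569 * 3 * 5.402 = 694.07 Wh
Step 2: t = E_pack / P = 694.07 / 675 = 1.028 hr

1.028 hr


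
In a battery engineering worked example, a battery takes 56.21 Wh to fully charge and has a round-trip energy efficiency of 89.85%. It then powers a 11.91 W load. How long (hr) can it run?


Step 1: E_discharge = eta/100 * E_charge = 89.85/100 * 56.21 = 50.505 Wh
Step 2: t = E_discharge / P = 50.505 / 11.91 = 4.241 hr

4.241 hr


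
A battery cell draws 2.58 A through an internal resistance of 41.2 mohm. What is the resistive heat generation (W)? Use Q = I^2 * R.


Convert: R = 41.2 mohm = 0.0412 ohm
I^2 = 6.6564
Q = 6.6564 * 0.0412 = 0.2742 W

0.2742 W


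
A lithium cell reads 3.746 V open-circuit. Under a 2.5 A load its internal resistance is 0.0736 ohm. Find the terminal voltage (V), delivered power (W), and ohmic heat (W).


Step 1: V_terminal = OCV - I*R = 3.746 - 2.5 * 0.0736 = 3.562 V
Step 2: P_out = V_terminal * I = 3.562 * 2.5 = 8.905 W
Step 3: Q = I^2 * R = 2.5^2 * 0.0736 = 0.4600 W

V=3.562 V, P=8.905 W, Q=0.4600 W


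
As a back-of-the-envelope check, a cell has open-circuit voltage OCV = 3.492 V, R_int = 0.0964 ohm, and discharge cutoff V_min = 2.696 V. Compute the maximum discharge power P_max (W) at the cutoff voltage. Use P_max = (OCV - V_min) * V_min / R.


P_max = (OCV - V_min) * V_min / R = (3.492 - 2.696) * 2.696 / 0.0964 = 0.796 * 2.696 / 0.0964 = 22.26 W

22.26 W


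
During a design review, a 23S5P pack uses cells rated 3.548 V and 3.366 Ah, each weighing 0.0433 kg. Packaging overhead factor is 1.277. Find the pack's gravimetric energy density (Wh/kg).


Step 1: V_pack = 23 * 3.548 = 81.604 V
Step 2: C_pack = 5 * 3.366 = 16.83 Ah
Step 3: E_pack = V_pack * C_pack = 81.604 * 16.83 = 1373.4 Wh
Step 4: m_pack = 23 * 5 * 0.0433 * 1.277 = 6.3588 kg
Step 5: ED = E_pack / m_pack = 1373.4 / 6.3588 = 216.0 Wh/kg

216.0 Wh/kg


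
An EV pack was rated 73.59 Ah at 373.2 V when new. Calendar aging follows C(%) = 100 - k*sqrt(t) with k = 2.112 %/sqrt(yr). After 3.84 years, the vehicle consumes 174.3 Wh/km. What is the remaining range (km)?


Step 1: capacity retention = 100 - 2.112 * sqrt(3.84) = 100 - 2.112 * 1.9596 = 95.861%
Step 2: C_now = 73.59 * 95.861/100 = 70.544 Ah
Step 3: E_pack = V * C_now = 373.2 * 70.544 = 26327 Wh
Step 4: range = E_pack / consumption = 26327 / 174.3 = 151.0 km

151.0 km


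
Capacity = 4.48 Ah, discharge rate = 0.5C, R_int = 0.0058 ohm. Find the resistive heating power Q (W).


Step 1: I = C_rate * capacity = 0.5 * 4.48 = 2.24 A
Step 2: Q = I^2 * R = 2.24^2 * 0.0058 = 5.0176 * 0.0058 = 0.02910 W

0.02910 W


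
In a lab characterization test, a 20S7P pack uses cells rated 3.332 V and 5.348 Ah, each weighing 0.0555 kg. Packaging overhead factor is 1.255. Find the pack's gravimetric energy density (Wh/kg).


Step 1: V_pack = 20 * 3.332 = 66.64 V
Step 2: C_pack = 7 * 5.348 = 37.436 Ah
Step 3: E_pack = V_pack * C_pack = 66.64 * 37.436 = 2494.7 Wh
Step 4: m_pack = 20 * 7 * 0.0555 * 1.255 = 9.7514 kg
Step 5: ED = E_pack / m_pack = 2494.7 / 9.7514 = 255.8 Wh/kg

255.8 Wh/kg


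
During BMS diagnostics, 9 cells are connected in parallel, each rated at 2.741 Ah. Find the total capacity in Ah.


C_total = 9 * 2.741 = 24.669 Ah

24.669 Ah


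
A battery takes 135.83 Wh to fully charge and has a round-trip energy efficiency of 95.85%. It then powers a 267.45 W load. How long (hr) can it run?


Step 1: E_discharge = eta/100 * E_charge = 95.85/100 * 135.83 = 130.19 Wh
Step 2: t = E_discharge / P = 130.19 / 267.45 = 0.4868 hr

0.4868 hr


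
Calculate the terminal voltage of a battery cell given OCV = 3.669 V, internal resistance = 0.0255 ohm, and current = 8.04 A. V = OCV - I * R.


V = OCV - I*R = 3.669 - 8.04 * 0.0255 = 3.464 V

3.464 V


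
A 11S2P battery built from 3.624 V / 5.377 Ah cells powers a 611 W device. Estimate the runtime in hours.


Step 1: E_pack = Ns * V_cell * Np * C_cell = 11 * 3.624 * 2 * 5.377 = 428.7 Wh
Step 2: t = E_pack / P = 428.7 / 611 = 0.7016 hr

0.7016 hr


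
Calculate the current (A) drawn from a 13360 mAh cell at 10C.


Convert: capacity = 13360 mAh = 13.36 Ah
I = C_rate * capacity = 10 * 13.36 = 133.6 A

133.6 A


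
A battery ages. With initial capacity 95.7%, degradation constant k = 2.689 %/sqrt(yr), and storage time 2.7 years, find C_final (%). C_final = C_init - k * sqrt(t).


sqrt(t) = sqrt(2.7) = 1.6432
C_final = 95.7 - 2.689 * 1.6432 = 91.28%

91.28%


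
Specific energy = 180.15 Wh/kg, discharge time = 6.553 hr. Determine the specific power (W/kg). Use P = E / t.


Specific power = 180.15 Wh/kg / 6.553 hr = 27.49 W/kg

27.49 W/kg


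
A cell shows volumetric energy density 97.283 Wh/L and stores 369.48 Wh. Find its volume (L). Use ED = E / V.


V = E / ED = 369.48 / 97.283 = 3.798 L

3.798 L


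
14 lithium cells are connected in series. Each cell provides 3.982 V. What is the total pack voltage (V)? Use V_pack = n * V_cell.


With 14 cells in series at 3.982 V each, V_pack = 55.748 V

55.748 V


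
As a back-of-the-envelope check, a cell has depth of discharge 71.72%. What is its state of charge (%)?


SOC = 100 - DOD = 100 - 71.72 = 28.28%

28.28%


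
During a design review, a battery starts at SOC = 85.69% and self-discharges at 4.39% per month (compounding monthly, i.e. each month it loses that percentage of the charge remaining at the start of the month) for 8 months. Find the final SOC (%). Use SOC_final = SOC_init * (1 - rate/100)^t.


decay = (1 - 4.39/100)^8 = 0.69828
SOC_final = 85.69 * 0.69828 = 59.84%

59.84%


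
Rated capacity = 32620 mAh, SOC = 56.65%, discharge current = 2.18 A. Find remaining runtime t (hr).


Convert: C_total = 32620 mAh = 32.62 Ah
Step 1: remaining = SOC/100 * C_total = 56.65/100 * 32.62 = 18.479 Ah
Step 2: t = remaining / I = 18.479 / 2.18 = 8.477 hr

8.477 hr


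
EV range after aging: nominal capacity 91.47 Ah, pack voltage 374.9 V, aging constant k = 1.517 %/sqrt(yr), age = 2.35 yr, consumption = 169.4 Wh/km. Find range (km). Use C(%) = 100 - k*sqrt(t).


Step 1: capacity retention = 100 - 1.517 * sqrt(2.35) = 100 - 1.517 * 1.533 = 97.674%
Step 2: C_now = 91.47 * 97.674/100 = 89.342 Ah
Step 3: E_pack = V * C_now = 374.9 * 89.342 = 33494 Wh
Step 4: range = E_pack / consumption = 33494 / 169.4 = 197.7 km

197.7 km


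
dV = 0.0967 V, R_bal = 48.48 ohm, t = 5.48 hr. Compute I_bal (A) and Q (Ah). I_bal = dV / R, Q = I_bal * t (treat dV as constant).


I_bal = dV / R = 0.0967 / 48.48 = 0.0019946 A
Q = I_bal * t = 0.0019946 * 5.48 = 0.01093 Ah

I=0.0019946 A, Q=0.01093 Ah


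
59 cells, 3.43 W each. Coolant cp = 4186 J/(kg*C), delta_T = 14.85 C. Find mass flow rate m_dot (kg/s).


Step 1: Total heat Q = 59 * 3.43 W = 202.37 W
Step 2: denom = cp * dT = 4186 * 14.85 = 62162
Step 3: m_dot = 202.37 / 62162 = 0.003256 kg/s

0.003256 kg/s


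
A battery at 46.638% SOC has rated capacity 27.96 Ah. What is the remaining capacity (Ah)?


remaining = SOC / 100 * total = 46.638 / 100 * 27.96 = 13.04 Ah

13.04 Ah


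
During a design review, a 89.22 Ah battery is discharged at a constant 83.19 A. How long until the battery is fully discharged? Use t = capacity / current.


Runtime = 89.22 Ah / 83.19 A = 1.072 hr

1.072 hr


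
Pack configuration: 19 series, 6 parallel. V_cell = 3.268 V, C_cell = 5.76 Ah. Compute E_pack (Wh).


E = Ns * Vcell * Np * Ccell = 19 * 3.268 * 6 * 5.76 = 2146 Wh

2146 Wh


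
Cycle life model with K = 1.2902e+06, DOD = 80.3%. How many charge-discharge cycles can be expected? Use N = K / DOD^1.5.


DOD^1.5 = 719.57
N = K / DOD^1.5 = 1.2902e+06 / 719.57 = 1793

1793 cycles


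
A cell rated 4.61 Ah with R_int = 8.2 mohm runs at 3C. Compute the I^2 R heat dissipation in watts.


Convert: R = 8.2 mohm = 0.0082 ohm
Step 1: I = C_rate * capacity = 3 * 4.61 = 13.83 A
Step 2: Q = I^2 * R = 13.83^2 * 0.0082 = 191.27 * 0.0082 = 1.568 W

1.568 W


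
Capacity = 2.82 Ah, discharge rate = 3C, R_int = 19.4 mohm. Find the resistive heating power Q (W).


Convert: R = 19.4 mohm = 0.0194 ohm
Step 1: I = C_rate * capacity = 3 * 2.82 = 8.46 A
Step 2: Q = I^2 * R = 8.46^2 * 0.0194 = 71.572 * 0.0194 = 1.388 W

1.388 W


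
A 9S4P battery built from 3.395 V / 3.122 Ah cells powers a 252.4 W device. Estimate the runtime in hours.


Step 1: E_pack = Ns * V_cell * Np * C_cell = 9 * 3.395 * 4 * 3.122 = 381.57 Wh
Step 2: t = E_pack / P = 381.57 / 252.4 = 1.512 hr

1.512 hr


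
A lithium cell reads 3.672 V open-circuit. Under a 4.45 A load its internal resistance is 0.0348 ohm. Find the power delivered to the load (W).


Step 1: V_terminal = OCV - I*R = 3.672 - 4.45 * 0.0348 = 3.5171 V
Step 2: P_out = V_terminal * I = 3.5171 * 4.45 = 15.65 W

15.65 W


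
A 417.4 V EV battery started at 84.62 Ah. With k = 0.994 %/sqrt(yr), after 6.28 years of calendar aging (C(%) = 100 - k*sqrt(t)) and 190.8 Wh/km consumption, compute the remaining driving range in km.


Step 1: capacity retention = 100 - 0.994 * sqrt(6.28) = 100 - 0.994 * 2.506 = 97.509%
Step 2: C_now = 84.62 * 97.509/100 = 82.512 Ah
Step 3: E_pack = V * C_now = 417.4 * 82.512 = 34441 Wh
Step 4: range = E_pack / consumption = 34441 / 190.8 = 180.5 km

180.5 km


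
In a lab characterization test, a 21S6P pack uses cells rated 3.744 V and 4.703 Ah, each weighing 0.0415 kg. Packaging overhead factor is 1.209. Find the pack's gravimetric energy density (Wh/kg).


Step 1: V_pack = 21 * 3.744 = 78.624 V
Step 2: C_pack = 6 * 4.703 = 28.218 Ah
Step 3: E_pack = V_pack * C_pack = 78.624 * 28.218 = 2218.6 Wh
Step 4: m_pack = 21 * 6 * 0.0415 * 1.209 = 6.3219 kg
Step 5: ED = E_pack / m_pack = 2218.6 / 6.3219 = 350.9 Wh/kg

350.9 Wh/kg


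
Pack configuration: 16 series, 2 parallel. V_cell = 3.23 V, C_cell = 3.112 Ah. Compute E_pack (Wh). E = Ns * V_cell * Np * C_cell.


E = Ns * Vcell * Np * Ccell = 16 * 3.23 * 2 * 3.112 = 321.7 Wh

321.7 Wh


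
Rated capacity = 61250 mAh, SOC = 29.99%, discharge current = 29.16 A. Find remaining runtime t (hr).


Convert: C_total = 61250 mAh = 61.25 Ah
Step 1: remaining = SOC/100 * C_total = 29.99/100 * 61.25 = 18.369 Ah
Step 2: t = remaining / I = 18.369 / 29.16 = 0.6299 hr

0.6299 hr


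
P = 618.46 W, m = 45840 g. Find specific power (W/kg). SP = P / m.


Convert: m = 45840 g = 45.84 kg
Specific power = 618.46 W / 45.84 kg = 13.49 W/kg

13.49 W/kg


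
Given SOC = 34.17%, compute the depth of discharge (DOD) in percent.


Complement of SOC: DOD = 100% - 34.17% = 65.83%

65.83%


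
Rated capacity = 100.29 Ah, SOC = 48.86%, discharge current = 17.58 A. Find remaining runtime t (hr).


Step 1: remaining = SOC/100 * C_total = 48.86/100 * 100.29 = 49.002 Ah
Step 2: t = remaining / I = 49.002 / 17.58 = 2.787 hr

2.787 hr


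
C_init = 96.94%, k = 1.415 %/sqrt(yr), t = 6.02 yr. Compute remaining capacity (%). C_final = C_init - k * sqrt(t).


sqrt(t) = sqrt(6.02) = 2.4536
C_final = 96.94 - 1.415 * 2.4536 = 93.47%

93.47%


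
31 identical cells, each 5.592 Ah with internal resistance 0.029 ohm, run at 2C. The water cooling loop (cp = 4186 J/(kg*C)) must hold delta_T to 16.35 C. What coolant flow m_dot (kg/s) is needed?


Step 1: I = 2 * 5.592 = 11.184 A
Step 2: Q_cell = I^2 * R = 11.184^2 * 0.029 = 3.6274 W
Step 3: Q_total = 31 * 3.6274 = 112.45 W
Step 4: m_dot = Q_total / (cp * dT) = 112.45 / (4186 * 16.35) = 0.001643 kg/s

0.001643 kg/s


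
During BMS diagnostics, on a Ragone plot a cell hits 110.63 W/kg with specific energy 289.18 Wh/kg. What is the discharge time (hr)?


t = E / P = 289.18 / 110.63 = 2.614 hr

2.614 hr


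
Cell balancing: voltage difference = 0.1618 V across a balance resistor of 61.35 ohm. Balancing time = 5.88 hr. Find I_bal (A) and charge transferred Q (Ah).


I_bal = dV / R = 0.1618 / 61.35 = 0.0026373 A
Q = I_bal * t = 0.0026373 * 5.88 = 0.01551 Ah

I=0.0026373 A, Q=0.01551 Ah


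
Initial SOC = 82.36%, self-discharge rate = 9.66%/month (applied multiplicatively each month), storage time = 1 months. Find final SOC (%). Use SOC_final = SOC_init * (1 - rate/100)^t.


decay = (1 - 9.66/100)^1 = 0.9034
SOC_final = 82.36 * 0.9034 = 74.40%

74.40%


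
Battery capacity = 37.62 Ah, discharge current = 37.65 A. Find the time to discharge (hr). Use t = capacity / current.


t = capacity / current = 37.62 / 37.65 = 0.9992 hr

0.9992 hr


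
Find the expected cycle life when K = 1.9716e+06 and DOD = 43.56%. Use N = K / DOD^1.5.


DOD^1.5 = 287.5
N = K / DOD^1.5 = 1.9716e+06 / 287.5 = 6858

6858 cycles


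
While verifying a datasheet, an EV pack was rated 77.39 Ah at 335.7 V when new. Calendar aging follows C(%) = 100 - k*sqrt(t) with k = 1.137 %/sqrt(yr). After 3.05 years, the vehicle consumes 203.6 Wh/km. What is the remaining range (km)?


Step 1: capacity retention = 100 - 1.137 * sqrt(3.05) = 100 - 1.137 * 1.7464 = 98.014%
Step 2: C_now = 77.39 * 98.014/100 = 75.853 Ah
Step 3: E_pack = V * C_now = 335.7 * 75.853 = 25464 Wh
Step 4: range = E_pack / consumption = 25464 / 203.6 = 125.1 km

125.1 km


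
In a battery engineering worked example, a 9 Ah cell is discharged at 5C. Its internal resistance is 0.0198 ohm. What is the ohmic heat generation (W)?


Step 1: I = C_rate * capacity = 5 * 9 = 45 A
Step 2: Q = I^2 * R = 45^2 * 0.0198 = 2025 * 0.0198 = 40.10 W

40.10 W


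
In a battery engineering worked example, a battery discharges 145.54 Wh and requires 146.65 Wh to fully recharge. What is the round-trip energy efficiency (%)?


Round-trip efficiency = 145.54/146.65 * 100% = 99.24%

99.24%


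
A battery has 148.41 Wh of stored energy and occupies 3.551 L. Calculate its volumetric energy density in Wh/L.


Volumetric ED = 148.41 Wh / 3.551 L = 41.79 Wh/L

41.79 Wh/L


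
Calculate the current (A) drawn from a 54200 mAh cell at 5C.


Convert: capacity = 54200 mAh = 54.2 Ah
I = C_rate * capacity = 5 * 54.2 = 271 A

271 A


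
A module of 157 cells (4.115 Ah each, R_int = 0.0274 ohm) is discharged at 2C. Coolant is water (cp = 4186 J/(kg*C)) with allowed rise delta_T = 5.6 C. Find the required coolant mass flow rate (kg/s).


Step 1: I = 2 * 4.115 = 8.23 A
Step 2: Q_cell = I^2 * R = 8.23^2 * 0.0274 = 1.8559 W
Step 3: Q_total = 157 * 1.8559 = 291.38 W
Step 4: m_dot = Q_total / (cp * dT) = 291.38 / (4186 * 5.6) = 0.01243 kg/s

0.01243 kg/s


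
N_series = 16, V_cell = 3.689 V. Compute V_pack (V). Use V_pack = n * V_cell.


Series voltages add: 16 * 3.689 V = 59.024 V

59.024 V


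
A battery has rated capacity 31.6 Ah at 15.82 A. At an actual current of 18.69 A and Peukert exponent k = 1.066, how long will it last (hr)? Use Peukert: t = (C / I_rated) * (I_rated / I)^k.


Step 1: t_rated = C / I_rated = 31.6 / 15.82 = 1.9975 hr
Step 2: ratio = 15.82 / 18.69 = 0.84644
Step 3: ratio^k = 0.84644^1.066 = 0.83718
Step 4: t = t_rated * ratio^k = 1.9975 * 0.83718 = 1.672 hr

1.672 hr


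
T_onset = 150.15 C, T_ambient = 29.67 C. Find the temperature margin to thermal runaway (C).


margin = T_onset - T_ambient = 150.15 - 29.67 = 120.48 C

120.48 C


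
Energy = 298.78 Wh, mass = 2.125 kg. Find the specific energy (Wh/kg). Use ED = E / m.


Specific energy = 298.78 Wh / 2.125 kg = 140.6 Wh/kg

140.6 Wh/kg


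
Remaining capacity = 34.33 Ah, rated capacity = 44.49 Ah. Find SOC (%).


SOC% = 34.33 / 44.49 * 100 = 77.16%

77.16%


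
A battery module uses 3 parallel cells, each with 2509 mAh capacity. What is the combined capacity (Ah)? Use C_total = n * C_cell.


Convert: C_cell = 2509 mAh = 2.509 Ah
C_total = 3 * 2.509 = 7.527 Ah

7.527 Ah


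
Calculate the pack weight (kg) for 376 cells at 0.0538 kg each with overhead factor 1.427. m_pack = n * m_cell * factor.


m_pack = n * m_cell * overhead = 376 * 0.0538 * 1.427 = 28.87 kg

28.87 kg


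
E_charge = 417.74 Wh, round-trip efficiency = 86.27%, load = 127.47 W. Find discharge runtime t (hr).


Step 1: E_discharge = eta/100 * E_charge = 86.27/100 * 417.74 = 360.38 Wh
Step 2: t = E_discharge / P = 360.38 / 127.47 = 2.827 hr

2.827 hr


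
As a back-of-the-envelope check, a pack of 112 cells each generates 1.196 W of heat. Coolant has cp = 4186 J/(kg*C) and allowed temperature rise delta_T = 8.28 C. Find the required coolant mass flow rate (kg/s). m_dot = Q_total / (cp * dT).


Step 1: Total heat Q = 112 * 1.196 W = 133.95 W
Step 2: denom = cp * dT = 4186 * 8.28 = 34660
Step 3: m_dot = 133.95 / 34660 = 0.003865 kg/s

0.003865 kg/s


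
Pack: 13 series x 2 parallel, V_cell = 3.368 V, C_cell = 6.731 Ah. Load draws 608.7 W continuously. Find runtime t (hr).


Step 1: E_pack = Ns * V_cell * Np * C_cell = 13 * 3.368 * 2 * 6.731 = 589.42 Wh
Step 2: t = E_pack / P = 589.42 / 608.7 = 0.9683 hr

0.9683 hr


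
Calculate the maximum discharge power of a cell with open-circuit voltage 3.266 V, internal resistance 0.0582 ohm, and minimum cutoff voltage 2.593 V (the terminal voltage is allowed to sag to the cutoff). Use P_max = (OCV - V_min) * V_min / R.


P_max = (OCV - V_min) * V_min / R = (3.266 - 2.593) * 2.593 / 0.0582 = 0.673 * 2.593 / 0.0582 = 29.98 W

29.98 W


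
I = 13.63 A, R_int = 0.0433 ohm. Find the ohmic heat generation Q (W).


I^2 = 185.78
Q = 185.78 * 0.0433 = 8.044 W

8.044 W


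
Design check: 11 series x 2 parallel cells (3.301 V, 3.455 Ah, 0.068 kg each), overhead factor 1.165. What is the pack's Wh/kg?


Step 1: V_pack = 11 * 3.301 = 36.311 V
Step 2: C_pack = 2 * 3.455 = 6.91 Ah
Step 3: E_pack = V_pack * C_pack = 36.311 * 6.91 = 250.91 Wh
Step 4: m_pack = 11 * 2 * 0.068 * 1.165 = 1.7428 kg
Step 5: ED = E_pack / m_pack = 250.91 / 1.7428 = 144.0 Wh/kg

144.0 Wh/kg


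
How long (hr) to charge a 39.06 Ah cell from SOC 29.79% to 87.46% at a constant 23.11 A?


Step 1: dSOC = 87.46% - 29.79% = 57.67%
Step 2: delta_Ah = 39.06 * 57.67 / 100 = 22.526 Ah
Step 3: t = 22.526 / 23.11 = 0.9747 hr

0.9747 hr


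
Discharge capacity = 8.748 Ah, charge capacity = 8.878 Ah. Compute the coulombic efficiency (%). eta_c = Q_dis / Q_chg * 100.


Coulombic efficiency = 8.748/8.878 * 100% = 98.54%

98.54%


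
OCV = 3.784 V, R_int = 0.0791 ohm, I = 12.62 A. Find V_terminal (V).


V = OCV - I*R = 3.784 - 12.62 * 0.0791 = 2.786 V

2.786 V


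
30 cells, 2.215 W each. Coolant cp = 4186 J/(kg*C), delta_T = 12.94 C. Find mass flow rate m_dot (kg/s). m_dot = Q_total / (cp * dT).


Q_total = 30 * 2.215 = 66.45 W
m_dot = Q_total / (cp * dT) = 66.45 / (4186 * 12.94) = 0.001227 kg/s

0.001227 kg/s


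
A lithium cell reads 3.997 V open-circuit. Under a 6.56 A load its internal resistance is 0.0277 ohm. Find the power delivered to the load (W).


Step 1: V_terminal = OCV - I*R = 3.997 - 6.56 * 0.0277 = 3.8153 V
Step 2: P_out = V_terminal * I = 3.8153 * 6.56 = 25.03 W

25.03 W


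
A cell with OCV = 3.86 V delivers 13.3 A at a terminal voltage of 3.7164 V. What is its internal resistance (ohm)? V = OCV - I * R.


R = (OCV - V) / I = (3.86 - 3.7164) / 13.3 = 0.01080 ohm

0.01080 ohm


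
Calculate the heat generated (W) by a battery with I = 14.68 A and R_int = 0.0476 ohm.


I^2 = 215.5
Q = 215.5 * 0.0476 = 10.26 W

10.26 W


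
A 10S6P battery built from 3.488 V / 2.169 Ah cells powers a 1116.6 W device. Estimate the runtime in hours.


Step 1: E_pack = Ns * V_cell * Np * C_cell = 10 * 3.488 * 6 * 2.169 = 453.93 Wh
Step 2: t = E_pack / P = 453.93 / 1116.6 = 0.4065 hr

0.4065 hr
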